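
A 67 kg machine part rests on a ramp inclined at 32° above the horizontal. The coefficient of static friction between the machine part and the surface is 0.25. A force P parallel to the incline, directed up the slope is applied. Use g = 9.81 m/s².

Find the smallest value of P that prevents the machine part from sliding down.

P_min ≈ 209 N

The machine part tends to slide down (tan θ > μ_s), so at the point of impending slip friction acts up-slope at its limit: f = μ_s N.
P is parallel to the surface, so N = m g cos θ = 557 N.
Along the incline: P + μ_s N = m g sin θ, so P = 348 − 0.25×557 = 209 N.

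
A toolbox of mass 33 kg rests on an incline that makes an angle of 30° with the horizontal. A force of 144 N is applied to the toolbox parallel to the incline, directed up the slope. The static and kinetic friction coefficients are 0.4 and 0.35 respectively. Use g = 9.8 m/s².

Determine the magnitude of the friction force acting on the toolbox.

Perpendicular to the surface, N = m g cos θ = 33·9.8·cos 30° = 280.1 N.
Parallel to the incline, ΣF = 0 gives f = m g sin θ − P = 161.7 − 144 = 17.7 N (up-slope positive).
Maximum static friction available: μ_s N = 0.4 × 280.1 = 112 N.
Since |17.7| ≤ 112 N, the toolbox remains in static equilibrium and friction takes exactly the required value.

f ≈ 17.7 N (up the incline)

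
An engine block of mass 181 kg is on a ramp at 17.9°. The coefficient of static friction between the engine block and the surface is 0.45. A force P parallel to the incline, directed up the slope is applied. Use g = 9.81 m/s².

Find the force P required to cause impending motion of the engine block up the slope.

P ≈ 1310 N

At impending motion up the slope, friction acts down-slope at its limit: f = μ_s N.
P is parallel to the surface, so N = m g cos θ = 1690 N.
Along the incline: P = m g sin θ + μ_s N = 546 + 0.45×1690 = 1310 N.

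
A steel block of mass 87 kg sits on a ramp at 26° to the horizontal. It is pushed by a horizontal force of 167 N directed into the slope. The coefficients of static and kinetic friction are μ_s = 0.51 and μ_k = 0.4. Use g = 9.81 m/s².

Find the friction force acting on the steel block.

f ≈ 224 N (up the incline)

Normal direction: N = m g cos θ + P sin θ = 840.3 N.
Along the incline, the net driving force (taking up-slope positive) is P cos θ − m g sin θ = 150.1 − 374.1 = -224 N, so equilibrium requires friction f = 224 N (up-slope).
The limit of static friction is μ_s N = 428.6 N.
|f_req| = 224 ≤ 428.6 N → the steel block is in equilibrium; friction equals the required value.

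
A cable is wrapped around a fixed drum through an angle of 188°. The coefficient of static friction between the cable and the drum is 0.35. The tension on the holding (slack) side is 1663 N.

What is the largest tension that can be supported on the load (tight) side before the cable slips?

At impending slip the capstan equation gives T₂/T₁ = e^{μβ} with β in radians.
β = 188° × π/180 = 3.281 rad.
e^{μβ} = e^{0.35×3.281} = 3.153.
T₂ = T₁ · e^{μβ} = 1663 × 3.153 = 5240 N.

T_max ≈ 5240 N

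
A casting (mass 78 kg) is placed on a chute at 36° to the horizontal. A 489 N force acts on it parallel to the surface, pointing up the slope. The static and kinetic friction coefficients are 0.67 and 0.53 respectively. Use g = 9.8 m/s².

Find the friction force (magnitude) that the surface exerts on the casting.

f ≈ 39.7 N (down the incline)

The normal reaction is N = m g cos θ = 618.4 N.
Parallel to the incline, ΣF = 0 gives f = m g sin θ − P = 449.3 − 489 = -39.7 N (up-slope positive).
Static friction can supply at most μ_s N = 414.3 N.
Since |-39.7| ≤ 414.3 N, the casting remains in static equilibrium and friction takes exactly the required value.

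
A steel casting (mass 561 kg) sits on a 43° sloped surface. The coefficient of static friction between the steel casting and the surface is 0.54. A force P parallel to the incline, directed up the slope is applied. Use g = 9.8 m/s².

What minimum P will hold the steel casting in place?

P_min ≈ 1580 N

The steel casting tends to slide down (tan θ > μ_s), so at the point of impending slip friction acts up-slope at its limit: f = μ_s N.
P is parallel to the surface, so N = m g cos θ = 4020 N.
Along the incline: P + μ_s N = m g sin θ, so P = 3750 − 0.54×4020 = 1580 N.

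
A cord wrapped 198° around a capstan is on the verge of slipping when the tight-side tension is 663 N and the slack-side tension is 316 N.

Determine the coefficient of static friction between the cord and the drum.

μ ≈ 0.214

T₂/T₁ = e^{μβ} → μ = ln(T₂/T₁)/β.
β = 198° = 3.456 rad.
μ = ln(663/316)/3.456 = ln(2.098)/3.456 = 0.214.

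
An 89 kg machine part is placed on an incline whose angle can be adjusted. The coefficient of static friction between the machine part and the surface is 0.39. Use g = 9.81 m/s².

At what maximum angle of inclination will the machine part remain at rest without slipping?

At the slip threshold, m g sin θ = μ_s · m g cos θ, so tan θ = μ_s.
θ_max = arctan(0.39) = 21.3°.

θ_max ≈ 21.3°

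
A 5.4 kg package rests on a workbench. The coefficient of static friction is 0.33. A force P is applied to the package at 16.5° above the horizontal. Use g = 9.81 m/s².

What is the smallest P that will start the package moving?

P ≈ 16.6 N

N = m g − P sin α (the pull lifts the package).
At impending slip, P cos α = μ_s N = μ_s (m g − P sin α).
Solving: P (cos α + μ_s sin α) = μ_s m g → P = 0.33×53/(cos 16.5° + 0.33 sin 16.5°) = 17.5/1.053 = 16.6 N.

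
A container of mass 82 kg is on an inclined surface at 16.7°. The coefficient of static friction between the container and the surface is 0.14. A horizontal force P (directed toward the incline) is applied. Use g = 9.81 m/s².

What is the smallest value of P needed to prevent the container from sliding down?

The container tends to slide down (tan θ > μ_s), so at the point of impending slip friction acts up-slope at its limit: f = μ_s N.
Perpendicular to the incline: N = m g cos θ + P sin θ.
Along the incline: P cos θ + μ_s N = m g sin θ, i.e. P cos θ + μ_s (m g cos θ + P sin θ) = m g sin θ.
Solving, P (cos θ + μ_s sin θ) = m g (sin θ − μ_s cos θ), so P = 804×0.1533/0.9981 = 124 N.

P_min ≈ 124 N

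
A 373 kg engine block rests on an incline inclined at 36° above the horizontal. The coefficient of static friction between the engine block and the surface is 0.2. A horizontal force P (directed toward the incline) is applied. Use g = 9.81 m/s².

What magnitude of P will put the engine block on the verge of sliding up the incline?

At impending motion up the slope, friction acts down-slope at its limit: f = μ_s N.
Perpendicular to the incline: N = m g cos θ + P sin θ.
Along the incline: P cos θ = m g sin θ + μ_s N = m g sin θ + μ_s (m g cos θ + P sin θ).
Solving, P (cos θ − μ_s sin θ) = m g (sin θ + μ_s cos θ), so P = 373×9.81×(sin 36° + 0.2 cos 36°)/(cos 36° − 0.2 sin 36°) = 3660×0.7496/0.6915 = 3970 N.

P ≈ 3970 N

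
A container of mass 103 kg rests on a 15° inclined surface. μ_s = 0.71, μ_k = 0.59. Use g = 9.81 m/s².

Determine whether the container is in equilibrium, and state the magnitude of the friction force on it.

f ≈ 262 N

N = m g cos θ = 976 N.
Down-slope weight component: m g sin θ = 262 N.
μ_s N = 693 N.
262 ≤ 693 N, so it stays put; friction = 262 N.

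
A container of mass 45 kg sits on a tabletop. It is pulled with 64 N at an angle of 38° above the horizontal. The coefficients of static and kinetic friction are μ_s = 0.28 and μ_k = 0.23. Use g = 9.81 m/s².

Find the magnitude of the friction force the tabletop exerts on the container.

Vertical equilibrium gives N = m g − P sin α = 402 N.
Horizontally, friction must balance P cos α = 50.43 N.
μ_s N = 0.28 × 402 = 112.6 N.
Since 50.43 N does not exceed the limit, the container stays at rest and f = 50.4 N.

f ≈ 50.4 N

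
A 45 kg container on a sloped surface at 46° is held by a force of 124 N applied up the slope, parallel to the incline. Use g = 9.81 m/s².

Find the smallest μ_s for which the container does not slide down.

μ_s,min ≈ 0.631

N = m g cos θ = 306.7 N.
Friction must make up the shortfall along the incline: f = m g sin θ − P = 317.6 − 124 = 193.6 N.
At the threshold f = μ_s N, so μ_s,min = 193.6/306.7 = 0.631.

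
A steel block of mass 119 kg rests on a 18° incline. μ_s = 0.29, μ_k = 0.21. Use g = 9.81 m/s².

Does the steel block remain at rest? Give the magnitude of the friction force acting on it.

N = m g cos θ = 1110 N.
Down-slope weight component: m g sin θ = 361 N.
μ_s N = 322 N.
361 > 322 N, so it slides; kinetic friction f = μ_k N = 0.21×1110 = 233 N.

f ≈ 233 N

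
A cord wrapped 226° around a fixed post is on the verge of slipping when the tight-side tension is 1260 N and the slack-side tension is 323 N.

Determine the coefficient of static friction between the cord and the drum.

T₂/T₁ = e^{μβ} → μ = ln(T₂/T₁)/β.
β = 226° = 3.944 rad.
μ = ln(1260/323)/3.944 = ln(3.901)/3.944 = 0.345.

μ ≈ 0.345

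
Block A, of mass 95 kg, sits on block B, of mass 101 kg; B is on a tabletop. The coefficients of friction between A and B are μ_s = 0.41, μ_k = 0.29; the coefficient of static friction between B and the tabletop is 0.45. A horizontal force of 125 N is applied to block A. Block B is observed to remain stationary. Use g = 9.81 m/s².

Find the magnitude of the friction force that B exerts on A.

f ≈ 125 N

Between the blocks, N₁ = m_A g = 932 N.
So the A–B interface can sustain at most μ_s N₁ = 382.1 N of static friction.
P = 125 N is within that limit, so A and B move together (both at rest); the A–B friction is simply f₁ = P = 125 N.
B experiences an equal 125 N forward from A (third law). B is in equilibrium, so the floor supplies f₂ = 125 N of static friction (limit μ_s(m_A+m_B)g = 865.2 N, not exceeded).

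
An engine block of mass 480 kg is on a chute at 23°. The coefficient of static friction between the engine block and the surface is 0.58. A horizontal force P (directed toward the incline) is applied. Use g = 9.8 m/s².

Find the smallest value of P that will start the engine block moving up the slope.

P ≈ 6270 N

At impending motion up the slope, friction acts down-slope at its limit: f = μ_s N.
Perpendicular to the incline: N = m g cos θ + P sin θ.
Along the incline: P cos θ = m g sin θ + μ_s N = m g sin θ + μ_s (m g cos θ + P sin θ).
Solving, P (cos θ − μ_s sin θ) = m g (sin θ + μ_s cos θ), so P = 480×9.8×(sin 23° + 0.58 cos 23°)/(cos 23° − 0.58 sin 23°) = 4700×0.9246/0.6939 = 6270 N.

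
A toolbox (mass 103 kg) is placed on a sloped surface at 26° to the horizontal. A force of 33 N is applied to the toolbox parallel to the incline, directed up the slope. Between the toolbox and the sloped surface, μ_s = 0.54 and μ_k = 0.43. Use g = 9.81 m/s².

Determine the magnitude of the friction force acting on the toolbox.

Normal force: N = m g cos θ = 103 × 9.81 × cos 26° = 908.2 N.
The friction needed for equilibrium is m g sin θ − P = 442.9 − 33 = 409.9 N, measured positive up-slope.
Maximum static friction available: μ_s N = 0.54 × 908.2 = 490.4 N.
Since |409.9| ≤ 490.4 N, no slip — friction simply equals what equilibrium demands.

f ≈ 410 N (up the incline)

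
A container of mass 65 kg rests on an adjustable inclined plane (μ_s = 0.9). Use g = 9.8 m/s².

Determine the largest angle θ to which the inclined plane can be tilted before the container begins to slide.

θ_max ≈ 42°

At the slip threshold, m g sin θ = μ_s · m g cos θ, so tan θ = μ_s.
θ_max = arctan(0.9) = 42°.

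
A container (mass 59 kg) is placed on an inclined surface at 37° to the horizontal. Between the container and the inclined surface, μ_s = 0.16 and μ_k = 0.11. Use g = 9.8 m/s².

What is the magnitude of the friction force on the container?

Perpendicular to the surface, N = m g cos θ = 59·9.8·cos 37° = 461.8 N.
Along the slope the weight component is m g sin θ = 348 N; friction must supply exactly this, acting up-slope.
Maximum static friction available: μ_s N = 0.16 × 461.8 = 73.88 N.
|348| exceeds 73.88 N, so the container slips down-slope; friction is kinetic, f = μ_k N = 0.11×461.8 = 50.8 N.

f ≈ 50.8 N (up the incline)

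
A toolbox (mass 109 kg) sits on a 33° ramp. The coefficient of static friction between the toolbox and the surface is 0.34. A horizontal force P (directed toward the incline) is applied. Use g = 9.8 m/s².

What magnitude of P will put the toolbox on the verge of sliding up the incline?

P ≈ 1360 N

At impending motion up the slope, friction acts down-slope at its limit: f = μ_s N.
Perpendicular to the incline: N = m g cos θ + P sin θ.
Along the incline: P cos θ = m g sin θ + μ_s N = m g sin θ + μ_s (m g cos θ + P sin θ).
Solving, P (cos θ − μ_s sin θ) = m g (sin θ + μ_s cos θ), so P = 109×9.8×(sin 33° + 0.34 cos 33°)/(cos 33° − 0.34 sin 33°) = 1070×0.8298/0.6535 = 1360 N.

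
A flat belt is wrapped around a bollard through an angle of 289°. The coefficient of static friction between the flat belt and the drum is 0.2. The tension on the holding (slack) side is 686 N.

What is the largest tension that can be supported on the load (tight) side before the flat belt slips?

At impending slip the capstan equation gives T₂/T₁ = e^{μβ} with β in radians.
β = 289° × π/180 = 5.044 rad.
e^{μβ} = e^{0.2×5.044} = 2.742.
T₂ = T₁ · e^{μβ} = 686 × 2.742 = 1880 N.

T_max ≈ 1880 N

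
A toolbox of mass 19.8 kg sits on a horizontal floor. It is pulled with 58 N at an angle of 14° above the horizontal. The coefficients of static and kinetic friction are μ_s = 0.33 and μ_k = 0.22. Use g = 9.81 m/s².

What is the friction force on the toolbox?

f ≈ 56.3 N

N = m g − P sin α = 194.2 − 58×sin 14° = 180.2 N.
Horizontally, friction must balance P cos α = 56.28 N.
The static-friction limit is μ_s N = 59.47 N.
56.28 ≤ 59.47 N → static; friction equals the required 56.3 N.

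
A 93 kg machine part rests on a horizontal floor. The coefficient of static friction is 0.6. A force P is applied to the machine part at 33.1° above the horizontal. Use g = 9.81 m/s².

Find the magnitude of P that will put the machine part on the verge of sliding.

P ≈ 470 N

N = m g − P sin α (the pull lifts the machine part).
At impending slip, P cos α = μ_s N = μ_s (m g − P sin α).
Solving: P (cos α + μ_s sin α) = μ_s m g → P = 0.6×912/(cos 33.1° + 0.6 sin 33.1°) = 547/1.165 = 470 N.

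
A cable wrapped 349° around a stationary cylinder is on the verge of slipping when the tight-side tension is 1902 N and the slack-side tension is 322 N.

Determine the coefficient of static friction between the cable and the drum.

μ ≈ 0.292

T₂/T₁ = e^{μβ} → μ = ln(T₂/T₁)/β.
β = 349° = 6.091 rad.
μ = ln(1902/322)/6.091 = ln(5.907)/6.091 = 0.292.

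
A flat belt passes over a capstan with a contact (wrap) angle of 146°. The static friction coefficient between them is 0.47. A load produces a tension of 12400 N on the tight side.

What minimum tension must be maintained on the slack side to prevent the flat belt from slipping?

Capstan equation at impending slip: T_tight/T_slack = e^{μβ}.
β = 146° = 2.548 rad; e^{μβ} = e^{0.47×2.548} = 3.312.
T_slack = T_tight / e^{μβ} = 12400 / 3.312 = 3740 N.

T_min ≈ 3740 N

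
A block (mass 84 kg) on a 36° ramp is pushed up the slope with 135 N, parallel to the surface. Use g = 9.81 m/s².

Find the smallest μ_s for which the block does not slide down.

N = m g cos θ = 666.7 N.
Friction must make up the shortfall along the incline: f = m g sin θ − P = 484.4 − 135 = 349.4 N.
At the threshold f = μ_s N, so μ_s,min = 349.4/666.7 = 0.524.

μ_s,min ≈ 0.524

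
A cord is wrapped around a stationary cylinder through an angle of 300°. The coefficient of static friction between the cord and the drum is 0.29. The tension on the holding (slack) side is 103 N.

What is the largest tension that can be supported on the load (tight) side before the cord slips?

T_max ≈ 470 N

At impending slip the capstan equation gives T₂/T₁ = e^{μβ} with β in radians.
β = 300° × π/180 = 5.236 rad.
e^{μβ} = e^{0.29×5.236} = 4.565.
T₂ = T₁ · e^{μβ} = 103 × 4.565 = 470 N.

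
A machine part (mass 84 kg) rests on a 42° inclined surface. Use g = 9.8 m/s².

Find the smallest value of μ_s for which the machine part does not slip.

At the slip threshold m g sin θ = μ_s m g cos θ, so μ_s,min = tan θ.
μ_s,min = tan 42° = 0.9.

μ_s,min ≈ 0.9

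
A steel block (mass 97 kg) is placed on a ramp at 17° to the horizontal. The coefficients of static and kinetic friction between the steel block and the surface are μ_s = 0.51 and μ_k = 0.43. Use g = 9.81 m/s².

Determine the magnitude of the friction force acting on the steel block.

Perpendicular to the surface, N = m g cos θ = 97·9.81·cos 17° = 910 N.
For equilibrium along the incline, friction must balance the weight component: f = m g sin θ = 278.2 N up the slope.
The static-friction ceiling is μ_s N = 0.51 × 910 = 464.1 N.
Since |278.2| ≤ 464.1 N, static friction is sufficient; f equals the required value, not μ_s N.

f ≈ 278 N (up the incline)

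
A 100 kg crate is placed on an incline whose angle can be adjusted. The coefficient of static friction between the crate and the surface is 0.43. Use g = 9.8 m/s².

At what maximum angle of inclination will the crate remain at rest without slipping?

At the slip threshold, m g sin θ = μ_s · m g cos θ, so tan θ = μ_s.
θ_max = arctan(0.43) = 23.3°.

θ_max ≈ 23.3°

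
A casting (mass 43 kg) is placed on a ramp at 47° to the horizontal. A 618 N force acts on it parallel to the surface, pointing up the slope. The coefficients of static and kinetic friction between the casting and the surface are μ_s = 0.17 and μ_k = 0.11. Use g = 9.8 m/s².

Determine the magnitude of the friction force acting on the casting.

Perpendicular to the surface, N = m g cos θ = 43·9.8·cos 47° = 287.4 N.
Parallel to the incline, ΣF = 0 gives f = m g sin θ − P = 308.2 − 618 = -309.8 N (up-slope positive).
The static-friction ceiling is μ_s N = 0.17 × 287.4 = 48.86 N.
|-309.8| exceeds 48.86 N, so the casting slips up-slope; friction is kinetic, f = μ_k N = 0.11×287.4 = 31.6 N.

f ≈ 31.6 N (down the incline)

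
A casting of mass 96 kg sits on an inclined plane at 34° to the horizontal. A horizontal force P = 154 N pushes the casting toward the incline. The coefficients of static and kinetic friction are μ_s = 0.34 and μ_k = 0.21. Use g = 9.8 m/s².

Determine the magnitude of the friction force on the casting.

Normal direction: N = m g cos θ + P sin θ = 866.1 N.
Parallel to the incline: P cos θ − m g sin θ = 127.7 − 526.1 = -398.4 N; the friction needed to balance this is 398.4 N acting up the slope.
The limit of static friction is μ_s N = 294.5 N.
|f_req| = 398.4 > 294.5 N → the casting slides down the incline; f = μ_k N = 0.21 × 866.1 = 182 N.

f ≈ 182 N (up the incline)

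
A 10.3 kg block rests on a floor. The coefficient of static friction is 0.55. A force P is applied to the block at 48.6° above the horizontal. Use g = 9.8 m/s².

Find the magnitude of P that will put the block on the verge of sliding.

N = m g − P sin α (the pull lifts the block).
At impending slip, P cos α = μ_s N = μ_s (m g − P sin α).
Solving: P (cos α + μ_s sin α) = μ_s m g → P = 0.55×101/(cos 48.6° + 0.55 sin 48.6°) = 55.5/1.074 = 51.7 N.

P ≈ 51.7 N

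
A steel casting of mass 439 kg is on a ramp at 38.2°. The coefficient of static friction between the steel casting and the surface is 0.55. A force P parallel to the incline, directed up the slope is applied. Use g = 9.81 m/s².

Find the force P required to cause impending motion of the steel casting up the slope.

P ≈ 4520 N

At impending motion up the slope, friction acts down-slope at its limit: f = μ_s N.
P is parallel to the surface, so N = m g cos θ = 3380 N.
Along the incline: P = m g sin θ + μ_s N = 2660 + 0.55×3380 = 4520 N.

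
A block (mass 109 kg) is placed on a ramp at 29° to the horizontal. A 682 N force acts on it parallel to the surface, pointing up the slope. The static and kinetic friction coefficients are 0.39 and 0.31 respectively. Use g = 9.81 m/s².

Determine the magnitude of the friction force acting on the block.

f ≈ 164 N (down the incline)

Perpendicular to the surface, N = m g cos θ = 109·9.81·cos 29° = 935.2 N.
For equilibrium along the incline the friction force must supply f = m g sin θ − P = 518.4 − 682 = -163.6 N (positive meaning up-slope).
Maximum static friction available: μ_s N = 0.39 × 935.2 = 364.7 N.
Since |-163.6| ≤ 364.7 N, the block remains in static equilibrium and friction takes exactly the required value.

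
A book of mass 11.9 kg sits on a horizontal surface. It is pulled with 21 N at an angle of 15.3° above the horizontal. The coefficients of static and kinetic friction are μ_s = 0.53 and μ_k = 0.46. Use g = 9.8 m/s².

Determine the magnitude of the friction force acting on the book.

f ≈ 20.3 N

Vertical equilibrium gives N = m g − P sin α = 111.1 N.
Horizontally, friction must balance P cos α = 20.26 N.
μ_s N = 0.53 × 111.1 = 58.87 N.
Since 20.26 N does not exceed the limit, the book stays at rest and f = 20.3 N.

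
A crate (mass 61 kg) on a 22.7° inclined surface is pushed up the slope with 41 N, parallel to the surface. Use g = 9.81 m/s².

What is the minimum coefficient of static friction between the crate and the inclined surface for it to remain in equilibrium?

N = m g cos θ = 552.1 N.
Friction must make up the shortfall along the incline: f = m g sin θ − P = 230.9 − 41 = 189.9 N.
At the threshold f = μ_s N, so μ_s,min = 189.9/552.1 = 0.344.

μ_s,min ≈ 0.344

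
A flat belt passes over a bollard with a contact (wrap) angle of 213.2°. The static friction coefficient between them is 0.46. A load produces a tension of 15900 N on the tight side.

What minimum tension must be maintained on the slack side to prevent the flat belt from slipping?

T_min ≈ 2870 N

Capstan equation at impending slip: T_tight/T_slack = e^{μβ}.
β = 213.2° = 3.721 rad; e^{μβ} = e^{0.46×3.721} = 5.538.
T_slack = T_tight / e^{μβ} = 15900 / 5.538 = 2870 N.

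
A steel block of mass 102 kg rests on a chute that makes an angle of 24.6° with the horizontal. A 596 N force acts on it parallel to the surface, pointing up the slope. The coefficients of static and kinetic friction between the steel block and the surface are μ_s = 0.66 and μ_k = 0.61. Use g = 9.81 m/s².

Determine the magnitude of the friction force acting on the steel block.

Normal force: N = m g cos θ = 102 × 9.81 × cos 24.6° = 909.8 N.
For equilibrium along the incline the friction force must supply f = m g sin θ − P = 416.5 − 596 = -179.5 N (positive meaning up-slope).
Maximum static friction available: μ_s N = 0.66 × 909.8 = 600.5 N.
Since |-179.5| ≤ 600.5 N, no slip — friction simply equals what equilibrium demands.

f ≈ 179 N (down the incline)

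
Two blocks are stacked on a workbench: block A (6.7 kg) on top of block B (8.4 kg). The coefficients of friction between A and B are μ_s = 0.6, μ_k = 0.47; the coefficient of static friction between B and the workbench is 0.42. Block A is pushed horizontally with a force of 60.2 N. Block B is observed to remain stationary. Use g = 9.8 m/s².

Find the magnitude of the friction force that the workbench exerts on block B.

f ≈ 30.9 N

Normal force at the A–B interface: N₁ = m_A g = 65.66 N.
Maximum static friction on A from B: μ_s N₁ = 0.6×65.66 = 39.4 N.
P = 60.2 N exceeds that limit, so A slips over B and the interface friction becomes kinetic: f₁ = μ_k N₁ = 0.47×65.66 = 30.9 N.
B experiences an equal 30.9 N forward from A (third law). B is in equilibrium, so the floor supplies f₂ = 30.9 N of static friction (limit μ_s(m_A+m_B)g = 62.15 N, not exceeded).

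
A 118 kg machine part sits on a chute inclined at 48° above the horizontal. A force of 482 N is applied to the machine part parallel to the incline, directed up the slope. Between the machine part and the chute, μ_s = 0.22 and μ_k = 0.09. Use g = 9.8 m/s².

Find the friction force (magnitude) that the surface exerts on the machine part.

f ≈ 69.6 N (up the incline)

Normal force: N = m g cos θ = 118 × 9.8 × cos 48° = 773.8 N.
Parallel to the incline, ΣF = 0 gives f = m g sin θ − P = 859.4 − 482 = 377.4 N (up-slope positive).
Maximum static friction available: μ_s N = 0.22 × 773.8 = 170.2 N.
Since |377.4| > 170.2 N, static friction cannot hold it; the machine part slides down the incline and kinetic friction applies: f = μ_k N = 0.09 × 773.8 = 69.6 N.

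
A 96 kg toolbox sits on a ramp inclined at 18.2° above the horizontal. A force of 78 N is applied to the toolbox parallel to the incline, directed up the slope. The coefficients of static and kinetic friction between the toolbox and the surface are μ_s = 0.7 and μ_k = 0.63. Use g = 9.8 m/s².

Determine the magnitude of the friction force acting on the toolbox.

f ≈ 216 N (up the incline)

Perpendicular to the surface, N = m g cos θ = 96·9.8·cos 18.2° = 893.7 N.
Parallel to the incline, ΣF = 0 gives f = m g sin θ − P = 293.8 − 78 = 215.8 N (up-slope positive).
Static friction can supply at most μ_s N = 625.6 N.
Since |215.8| ≤ 625.6 N, static friction is sufficient; f equals the required value, not μ_s N.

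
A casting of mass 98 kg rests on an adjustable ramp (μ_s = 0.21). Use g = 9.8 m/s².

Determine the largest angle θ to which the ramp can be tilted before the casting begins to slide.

At the slip threshold, m g sin θ = μ_s · m g cos θ, so tan θ = μ_s.
θ_max = arctan(0.21) = 11.9°.

θ_max ≈ 11.9°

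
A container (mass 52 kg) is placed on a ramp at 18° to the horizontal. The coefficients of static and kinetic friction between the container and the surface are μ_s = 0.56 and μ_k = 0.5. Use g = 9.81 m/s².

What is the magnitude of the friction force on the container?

f ≈ 158 N (up the incline)

Normal force: N = m g cos θ = 52 × 9.81 × cos 18° = 485.2 N.
Along the slope the weight component is m g sin θ = 157.6 N; friction must supply exactly this, acting up-slope.
Maximum static friction available: μ_s N = 0.56 × 485.2 = 271.7 N.
Since |157.6| ≤ 271.7 N, no slip — friction simply equals what equilibrium demands.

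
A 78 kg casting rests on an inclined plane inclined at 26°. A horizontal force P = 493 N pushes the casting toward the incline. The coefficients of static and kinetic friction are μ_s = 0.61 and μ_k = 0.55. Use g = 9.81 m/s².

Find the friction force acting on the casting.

f ≈ 108 N (down the incline)

The horizontal push has a component P sin θ into the surface, so N = m g cos θ + P sin θ = 687.7 + 216.1 = 903.9 N.
Along the incline, the net driving force (taking up-slope positive) is P cos θ − m g sin θ = 443.1 − 335.4 = 107.7 N, so equilibrium requires friction f = -107.7 N (down-slope).
Maximum static friction: μ_s N = 0.61 × 903.9 = 551.4 N.
Since 107.7 N is within the 551.4 N limit, the casting stays put and friction is exactly 108 N.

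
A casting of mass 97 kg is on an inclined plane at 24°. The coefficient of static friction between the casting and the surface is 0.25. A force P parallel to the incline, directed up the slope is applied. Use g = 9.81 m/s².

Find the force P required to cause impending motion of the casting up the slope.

P ≈ 604 N

At impending motion up the slope, friction acts down-slope at its limit: f = μ_s N.
P is parallel to the surface, so N = m g cos θ = 869 N.
Along the incline: P = m g sin θ + μ_s N = 387 + 0.25×869 = 604 N.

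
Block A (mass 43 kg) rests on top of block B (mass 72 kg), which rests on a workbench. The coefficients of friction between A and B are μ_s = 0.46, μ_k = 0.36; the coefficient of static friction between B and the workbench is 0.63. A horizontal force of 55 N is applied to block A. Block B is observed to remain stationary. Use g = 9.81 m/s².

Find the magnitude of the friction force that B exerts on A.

f ≈ 55 N

Between the blocks, N₁ = m_A g = 421.8 N.
So the A–B interface can sustain at most μ_s N₁ = 194 N of static friction.
P = 55 N is within that limit, so A and B move together (both at rest); the A–B friction is simply f₁ = P = 55 N.
B experiences an equal 55 N forward from A (third law). B is in equilibrium, so the floor supplies f₂ = 55 N of static friction (limit μ_s(m_A+m_B)g = 710.7 N, not exceeded).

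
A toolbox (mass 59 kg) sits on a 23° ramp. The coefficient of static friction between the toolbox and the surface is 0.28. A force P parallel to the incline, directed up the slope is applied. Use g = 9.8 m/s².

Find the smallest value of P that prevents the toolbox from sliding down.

P_min ≈ 76.9 N

The toolbox tends to slide down (tan θ > μ_s), so at the point of impending slip friction acts up-slope at its limit: f = μ_s N.
P is parallel to the surface, so N = m g cos θ = 532 N.
Along the incline: P + μ_s N = m g sin θ, so P = 226 − 0.28×532 = 76.9 N.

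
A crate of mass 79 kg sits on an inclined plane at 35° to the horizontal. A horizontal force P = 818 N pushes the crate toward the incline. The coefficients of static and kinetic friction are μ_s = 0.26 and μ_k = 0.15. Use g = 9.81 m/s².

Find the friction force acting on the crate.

f ≈ 226 N (down the incline)

Normal direction: N = m g cos θ + P sin θ = 1104 N.
Parallel to the incline: P cos θ − m g sin θ = 670.1 − 444.5 = 225.6 N; the friction needed to balance this is 225.6 N acting down the slope.
Maximum static friction: μ_s N = 0.26 × 1104 = 287 N.
Since 225.6 N is within the 287 N limit, the crate stays put and friction is exactly 226 N.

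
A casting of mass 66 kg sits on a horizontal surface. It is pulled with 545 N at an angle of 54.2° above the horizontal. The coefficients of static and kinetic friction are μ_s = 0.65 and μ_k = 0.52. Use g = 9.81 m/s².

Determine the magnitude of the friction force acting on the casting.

f ≈ 107 N

The vertical component of P reduces the normal force: N = m g − P sin α = 647.5 − 442 = 205.4 N.
The horizontal driving force is P cos α = 318.8 N, so equilibrium needs friction f = 318.8 N.
The static-friction limit is μ_s N = 133.5 N.
318.8 > 133.5 N → the casting slides; f = μ_k N = 0.52×205.4 = 107 N.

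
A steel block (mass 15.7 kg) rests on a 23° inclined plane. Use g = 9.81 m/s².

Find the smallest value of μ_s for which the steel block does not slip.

At the slip threshold m g sin θ = μ_s m g cos θ, so μ_s,min = tan θ.
μ_s,min = tan 23° = 0.424.

μ_s,min ≈ 0.424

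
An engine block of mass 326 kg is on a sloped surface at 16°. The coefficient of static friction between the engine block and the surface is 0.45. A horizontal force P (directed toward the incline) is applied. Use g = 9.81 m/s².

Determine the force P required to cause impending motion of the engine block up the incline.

At impending motion up the slope, friction acts down-slope at its limit: f = μ_s N.
Perpendicular to the incline: N = m g cos θ + P sin θ.
Along the incline: P cos θ = m g sin θ + μ_s N = m g sin θ + μ_s (m g cos θ + P sin θ).
Solving, P (cos θ − μ_s sin θ) = m g (sin θ + μ_s cos θ), so P = 326×9.81×(sin 16° + 0.45 cos 16°)/(cos 16° − 0.45 sin 16°) = 3200×0.7082/0.8372 = 2710 N.

P ≈ 2710 N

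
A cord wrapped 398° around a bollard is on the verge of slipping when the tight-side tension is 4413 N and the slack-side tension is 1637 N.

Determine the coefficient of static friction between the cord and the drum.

T₂/T₁ = e^{μβ} → μ = ln(T₂/T₁)/β.
β = 398° = 6.946 rad.
μ = ln(4413/1637)/6.946 = ln(2.696)/6.946 = 0.143.

μ ≈ 0.143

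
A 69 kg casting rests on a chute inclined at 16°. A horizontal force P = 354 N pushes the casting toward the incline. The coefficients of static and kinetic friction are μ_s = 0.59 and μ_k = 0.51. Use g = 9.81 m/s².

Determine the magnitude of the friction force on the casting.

f ≈ 154 N (down the incline)

Normal direction: N = m g cos θ + P sin θ = 748.2 N.
Along the incline, the net driving force (taking up-slope positive) is P cos θ − m g sin θ = 340.3 − 186.6 = 153.7 N, so equilibrium requires friction f = -153.7 N (down-slope).
Maximum static friction: μ_s N = 0.59 × 748.2 = 441.5 N.
Since 153.7 N is within the 441.5 N limit, the casting stays put and friction is exactly 154 N.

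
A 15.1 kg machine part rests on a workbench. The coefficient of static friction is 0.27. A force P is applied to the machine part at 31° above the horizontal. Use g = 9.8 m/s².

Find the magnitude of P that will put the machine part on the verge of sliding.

P ≈ 40.1 N

N = m g − P sin α (the pull lifts the machine part).
At impending slip, P cos α = μ_s N = μ_s (m g − P sin α).
Solving: P (cos α + μ_s sin α) = μ_s m g → P = 0.27×148/(cos 31° + 0.27 sin 31°) = 40/0.9962 = 40.1 N.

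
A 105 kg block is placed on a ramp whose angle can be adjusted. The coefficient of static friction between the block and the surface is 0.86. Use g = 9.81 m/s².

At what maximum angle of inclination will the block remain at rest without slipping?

At the slip threshold, m g sin θ = μ_s · m g cos θ, so tan θ = μ_s.
θ_max = arctan(0.86) = 40.7°.

θ_max ≈ 40.7°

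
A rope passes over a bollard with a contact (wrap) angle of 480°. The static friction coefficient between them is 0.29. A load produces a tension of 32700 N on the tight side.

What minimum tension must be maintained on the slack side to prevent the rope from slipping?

Capstan equation at impending slip: T_tight/T_slack = e^{μβ}.
β = 480° = 8.378 rad; e^{μβ} = e^{0.29×8.378} = 11.35.
T_slack = T_tight / e^{μβ} = 32700 / 11.35 = 2880 N.

T_min ≈ 2880 N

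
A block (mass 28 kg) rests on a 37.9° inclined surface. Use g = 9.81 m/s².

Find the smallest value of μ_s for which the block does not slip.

μ_s,min ≈ 0.778

At the slip threshold m g sin θ = μ_s m g cos θ, so μ_s,min = tan θ.
μ_s,min = tan 37.9° = 0.778.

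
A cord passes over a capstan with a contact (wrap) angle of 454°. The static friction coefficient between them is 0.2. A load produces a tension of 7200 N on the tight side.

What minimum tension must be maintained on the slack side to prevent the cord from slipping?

T_min ≈ 1480 N

Capstan equation at impending slip: T_tight/T_slack = e^{μβ}.
β = 454° = 7.924 rad; e^{μβ} = e^{0.2×7.924} = 4.878.
T_slack = T_tight / e^{μβ} = 7200 / 4.878 = 1480 N.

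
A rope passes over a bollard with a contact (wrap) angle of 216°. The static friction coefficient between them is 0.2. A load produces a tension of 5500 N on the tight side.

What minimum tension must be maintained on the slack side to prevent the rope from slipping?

T_min ≈ 2590 N

Capstan equation at impending slip: T_tight/T_slack = e^{μβ}.
β = 216° = 3.77 rad; e^{μβ} = e^{0.2×3.77} = 2.125.
T_slack = T_tight / e^{μβ} = 5500 / 2.125 = 2590 N.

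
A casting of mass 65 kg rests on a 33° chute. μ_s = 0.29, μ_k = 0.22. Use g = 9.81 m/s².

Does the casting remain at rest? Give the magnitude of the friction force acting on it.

f ≈ 118 N

N = m g cos θ = 535 N.
Down-slope weight component: m g sin θ = 347 N.
μ_s N = 155 N.
347 > 155 N, so it slides; kinetic friction f = μ_k N = 0.22×535 = 118 N.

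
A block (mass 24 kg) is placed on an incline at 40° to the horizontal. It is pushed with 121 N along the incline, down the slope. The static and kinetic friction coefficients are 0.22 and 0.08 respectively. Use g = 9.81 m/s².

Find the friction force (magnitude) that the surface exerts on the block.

f ≈ 14.4 N (up the incline)

Perpendicular to the surface, N = m g cos θ = 24·9.81·cos 40° = 180.4 N.
Parallel to the incline, ΣF = 0 gives f = m g sin θ + P = 151.3 + 121 = 272.3 N (up-slope positive).
Maximum static friction available: μ_s N = 0.22 × 180.4 = 39.68 N.
|272.3| exceeds 39.68 N, so the block slips down-slope; friction is kinetic, f = μ_k N = 0.08×180.4 = 14.4 N.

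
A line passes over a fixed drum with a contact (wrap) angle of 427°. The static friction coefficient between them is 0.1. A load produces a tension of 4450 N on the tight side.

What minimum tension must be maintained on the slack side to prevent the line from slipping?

Capstan equation at impending slip: T_tight/T_slack = e^{μβ}.
β = 427° = 7.453 rad; e^{μβ} = e^{0.1×7.453} = 2.107.
T_slack = T_tight / e^{μβ} = 4450 / 2.107 = 2110 N.

T_min ≈ 2110 N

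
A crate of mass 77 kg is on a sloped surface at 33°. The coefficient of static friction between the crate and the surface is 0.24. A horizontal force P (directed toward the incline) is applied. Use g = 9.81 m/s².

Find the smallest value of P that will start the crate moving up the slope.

P ≈ 796 N

At impending motion up the slope, friction acts down-slope at its limit: f = μ_s N.
Perpendicular to the incline: N = m g cos θ + P sin θ.
Along the incline: P cos θ = m g sin θ + μ_s N = m g sin θ + μ_s (m g cos θ + P sin θ).
Solving, P (cos θ − μ_s sin θ) = m g (sin θ + μ_s cos θ), so P = 77×9.81×(sin 33° + 0.24 cos 33°)/(cos 33° − 0.24 sin 33°) = 755×0.7459/0.708 = 796 N.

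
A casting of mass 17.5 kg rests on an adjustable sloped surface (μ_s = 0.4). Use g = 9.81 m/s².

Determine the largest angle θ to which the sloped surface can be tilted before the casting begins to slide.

At the slip threshold, m g sin θ = μ_s · m g cos θ, so tan θ = μ_s.
θ_max = arctan(0.4) = 21.8°.

θ_max ≈ 21.8°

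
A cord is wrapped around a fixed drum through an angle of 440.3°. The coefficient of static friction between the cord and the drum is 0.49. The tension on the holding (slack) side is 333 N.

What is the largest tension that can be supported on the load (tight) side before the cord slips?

T_max ≈ 14400 N

At impending slip the capstan equation gives T₂/T₁ = e^{μβ} with β in radians.
β = 440.3° × π/180 = 7.685 rad.
e^{μβ} = e^{0.49×7.685} = 43.19.
T₂ = T₁ · e^{μβ} = 333 × 43.19 = 14400 N.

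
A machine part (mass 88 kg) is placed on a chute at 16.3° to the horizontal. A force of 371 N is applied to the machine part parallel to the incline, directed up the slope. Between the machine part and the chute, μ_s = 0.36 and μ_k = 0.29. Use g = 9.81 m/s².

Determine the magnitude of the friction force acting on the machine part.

f ≈ 129 N (down the incline)

Perpendicular to the surface, N = m g cos θ = 88·9.81·cos 16.3° = 828.6 N.
The friction needed for equilibrium is m g sin θ − P = 242.3 − 371 = -128.7 N, measured positive up-slope.
Static friction can supply at most μ_s N = 298.3 N.
Since |-128.7| ≤ 298.3 N, static friction is sufficient; f equals the required value, not μ_s N.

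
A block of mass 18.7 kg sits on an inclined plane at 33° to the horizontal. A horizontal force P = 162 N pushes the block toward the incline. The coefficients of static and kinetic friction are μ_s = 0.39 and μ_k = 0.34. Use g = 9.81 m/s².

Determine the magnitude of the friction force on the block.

Resolve perpendicular to the incline: N = m g cos θ + P sin θ = 18.7×9.81×cos 33° + 162×sin 33° = 242.1 N.
Parallel to the incline: P cos θ − m g sin θ = 135.9 − 99.91 = 35.95 N; the friction needed to balance this is 35.95 N acting down the slope.
Maximum static friction: μ_s N = 0.39 × 242.1 = 94.41 N.
Since 35.95 N is within the 94.41 N limit, the block stays put and friction is exactly 36 N.

f ≈ 36 N (down the incline)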